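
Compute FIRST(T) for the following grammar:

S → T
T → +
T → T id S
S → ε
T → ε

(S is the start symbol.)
{ '+', 'id', ε }

To compute FIRST(T), examine every production with T on the left-hand side, reading each right-hand side left to right until a non-nullable symbol is reached.

From T → +:
  - '+' is a terminal: add '+' and stop
From T → T id S:
  - T is the symbol being defined: contributes nothing new
    T is nullable, so continue to the next symbol
  - id is a terminal: add 'id' and stop
From T → ε:
  - ε-production, so ε ∈ FIRST(T)

Collecting: FIRST(T) = { '+', 'id', ε }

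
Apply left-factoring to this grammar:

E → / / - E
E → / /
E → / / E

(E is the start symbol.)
Left-factoring transforms A → αβ₁ | αβ₂ into A → αA' and A' → β₁ | β₂
(α is the longest common prefix among the alternatives). Repeat until
no nonterminal has two alternatives with a common prefix.

Round 1: E has alternatives sharing prefix '/ /'. Introduce E': E → / / E'
  Add: E' → - E
  Add: E' → ε
  Add: E' → E

No remaining common prefixes — done.

Resulting grammar:
E → / / E'
E' → - E
E' → ε
E' → E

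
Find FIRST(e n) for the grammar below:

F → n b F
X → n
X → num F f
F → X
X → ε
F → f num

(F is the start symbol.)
{ 'e' }

To compute FIRST(e n), process the symbols left to right:
Symbol e is a terminal. Add 'e' and stop.
FIRST(e n) = { 'e' }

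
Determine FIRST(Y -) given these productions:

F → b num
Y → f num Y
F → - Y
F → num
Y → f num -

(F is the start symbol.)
{ 'f' }

FIRST sets of the non-terminals involved (from the grammar, by fixed-point iteration):
  FIRST(Y) = { 'f' }

To compute FIRST(Y -), process the symbols left to right:
Symbol Y is a non-terminal. Add FIRST(Y) \ {ε} = { 'f' }
Y is not nullable (ε ∉ FIRST(Y)), so stop here.
FIRST(Y -) = { 'f' }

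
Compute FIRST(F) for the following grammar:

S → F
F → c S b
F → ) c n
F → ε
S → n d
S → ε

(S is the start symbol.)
To compute FIRST(F), examine every production with F on the left-hand side, reading each right-hand side left to right until a non-nullable symbol is reached.

From F → c S b:
  - c is a terminal: add 'c' and stop
From F → ) c n:
  - ')' is a terminal: add ')' and stop
From F → ε:
  - ε-production, so ε ∈ FIRST(F)

Collecting: FIRST(F) = { ')', 'c', ε }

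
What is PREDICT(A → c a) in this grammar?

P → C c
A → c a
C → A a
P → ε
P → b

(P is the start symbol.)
PREDICT(A → c a) = (FIRST(RHS) \ {ε}) ∪ (FOLLOW(A) if ε ∈ FIRST(RHS), i.e. RHS ⇒* ε)
FIRST(c a) = { 'c' }
ε ∉ FIRST(c a), so FOLLOW(A) is not added.
PREDICT(A → c a) = { 'c' }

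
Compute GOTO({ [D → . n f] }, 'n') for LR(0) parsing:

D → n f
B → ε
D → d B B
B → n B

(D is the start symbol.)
{ [D → n . f] }

GOTO(I, 'n') = CLOSURE({ [A → αX.β] : [A → α.Xβ] ∈ I, X = 'n' })

Items with dot before 'n', with the dot advanced:
  [D → . n f] → [D → n . f]
Closure adds nothing (no advanced item has the dot before a non-terminal).

GOTO = { [D → n . f] }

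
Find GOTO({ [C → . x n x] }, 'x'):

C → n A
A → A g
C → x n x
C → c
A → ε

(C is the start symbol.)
GOTO(I, 'x') = CLOSURE({ [A → αX.β] : [A → α.Xβ] ∈ I, X = 'x' })

Items with dot before 'x', with the dot advanced:
  [C → . x n x] → [C → x . n x]
Closure adds nothing (no advanced item has the dot before a non-terminal).

GOTO = { [C → x . n x] }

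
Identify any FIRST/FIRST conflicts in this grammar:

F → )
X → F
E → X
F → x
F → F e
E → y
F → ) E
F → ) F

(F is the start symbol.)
Yes. F → ')' / F → F e on { ')' }; F → ')' / F → ')' E on { ')' }; F → ')' / F → ')' F on { ')' }; F → x / F → F e on { 'x' }; F → F e / F → ')' E on { ')' }; F → F e / F → ')' F on { ')' }; F → ')' E / F → ')' F on { ')' }

FIRST sets of the non-terminals at (or reachable through a nullable prefix from) the front of some alternative:
  FIRST(F) = { ')', 'x' }
  FIRST(X) = { ')', 'x' }

Productions for F:
  F → ): FIRST = { ')' }
  F → x: FIRST = { 'x' }
  F → F e: FIRST = { ')', 'x' }
  F → ) E: FIRST = { ')' }
  F → ) F: FIRST = { ')' }
Productions for E:
  E → X: FIRST = { ')', 'x' }
  E → y: FIRST = { 'y' }
X has only one production, so no FIRST/FIRST conflict is possible there.

Conflict for F: F → ) and F → F e
  Overlap: { ')' }
Conflict for F: F → ) and F → ) E
  Overlap: { ')' }
Conflict for F: F → ) and F → ) F
  Overlap: { ')' }
Conflict for F: F → x and F → F e
  Overlap: { 'x' }
Conflict for F: F → F e and F → ) E
  Overlap: { ')' }
Conflict for F: F → F e and F → ) F
  Overlap: { ')' }
Conflict for F: F → ) E and F → ) F
  Overlap: { ')' }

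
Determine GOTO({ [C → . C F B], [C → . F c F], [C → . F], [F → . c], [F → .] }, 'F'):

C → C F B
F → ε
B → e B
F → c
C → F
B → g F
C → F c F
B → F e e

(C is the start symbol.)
{ [C → F . c F], [C → F .] }

GOTO(I, 'F') = CLOSURE({ [A → αX.β] : [A → α.Xβ] ∈ I, X = 'F' })

Items with dot before 'F', with the dot advanced:
  [C → . F] → [C → F .]
  [C → . F c F] → [C → F . c F]
Closure adds nothing (no advanced item has the dot before a non-terminal).

GOTO = { [C → F . c F], [C → F .] }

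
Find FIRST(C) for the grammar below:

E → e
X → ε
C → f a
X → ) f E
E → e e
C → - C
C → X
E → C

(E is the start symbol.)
{ ')', '-', 'f', ε }

FIRST sets of the other non-terminals involved (by the same procedure, iterated to a fixed point):
  FIRST(X) = { ')', ε }

From C → f a:
  - f is a terminal: add 'f' and stop
From C → - C:
  - '-' is a terminal: add '-' and stop
From C → X:
  - X is a non-terminal: add FIRST(X) \ {ε} = { ')' }
    X is nullable and nothing follows, so the whole right-hand side can vanish: ε ∈ FIRST(C)

Collecting: FIRST(C) = { ')', '-', 'f', ε }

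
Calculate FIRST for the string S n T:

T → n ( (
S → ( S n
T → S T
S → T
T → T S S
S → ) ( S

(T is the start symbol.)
FIRST sets of the non-terminals involved (from the grammar, by fixed-point iteration):
  FIRST(S) = { '(', ')', 'n' }

To compute FIRST(S n T), process the symbols left to right:
Symbol S is a non-terminal. Add FIRST(S) \ {ε} = { '(', ')', 'n' }
S is not nullable (ε ∉ FIRST(S)), so stop here.
FIRST(S n T) = { '(', ')', 'n' }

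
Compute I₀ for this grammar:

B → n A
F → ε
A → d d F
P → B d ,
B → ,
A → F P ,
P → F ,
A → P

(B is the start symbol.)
First, augment the grammar with B' → B
I₀ = CLOSURE({ [B' → . B] }):
  [B' → . B] has the dot before B: add [B → . n A], [B → . ,]
No further items can be added.

I₀ = { [B → . ,], [B → . n A], [B' → . B] }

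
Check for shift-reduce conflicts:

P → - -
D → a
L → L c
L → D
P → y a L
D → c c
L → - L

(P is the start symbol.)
Augment with P' → P and build the canonical LR(0) collection (I0 = CLOSURE({[P' → . P]}), then GOTO on every symbol after a dot until no new states appear). It has 14 states:
  I0: { [P → . - -], [P → . y a L], [P' → . P] }  — shift
  I1: { [P → - . -] }  — shift
  I2: { [P' → P .] }  — accept
  I3: { [P → y . a L] }  — shift
  I4: { [D → . a], [D → . c c], [L → . - L], [L → . D], [L → . L c], [P → y a . L] }  — shift
  I5: { [D → . a], [D → . c c], [L → - . L], [L → . - L], [L → . D], [L → . L c] }  — shift
  I6: { [L → D .] }  — reduce
  I7: { [L → L . c], [P → y a L .] }  — shift, reduce
  I8: { [D → a .] }  — reduce
  I9: { [D → c . c] }  — shift
  I10: { [D → c c .] }  — reduce
  I11: { [L → L c .] }  — reduce
  I12: { [L → - L .], [L → L . c] }  — shift, reduce
  I13: { [P → - - .] }  — reduce

I7 contains reduce item [P → y a L .] and shift item [L → L . c] — shift-reduce conflict.
I12 contains reduce item [L → - L .] and shift item [L → L . c] — shift-reduce conflict.

Answer: Yes — I7: [P → y a L .] vs [L → L . c]; I12: [L → - L .] vs [L → L . c]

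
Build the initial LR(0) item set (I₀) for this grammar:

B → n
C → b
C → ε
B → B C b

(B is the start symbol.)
{ [B → . B C b], [B → . n], [B' → . B] }

First, augment the grammar with B' → B
I₀ = CLOSURE({ [B' → . B] }):
  [B' → . B] has the dot before B: add [B → . n], [B → . B C b]
No further items can be added.

I₀ = { [B → . B C b], [B → . n], [B' → . B] }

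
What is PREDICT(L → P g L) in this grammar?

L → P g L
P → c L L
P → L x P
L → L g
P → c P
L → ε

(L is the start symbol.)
{ 'c', 'g', 'x' }

PREDICT(L → P g L) = (FIRST(RHS) \ {ε}) ∪ (FOLLOW(L) if ε ∈ FIRST(RHS), i.e. RHS ⇒* ε)
FIRST(P) = { 'c', 'g', 'x' }
FIRST(P g L) = { 'c', 'g', 'x' }
ε ∉ FIRST(P g L), so FOLLOW(L) is not added.
PREDICT(L → P g L) = { 'c', 'g', 'x' }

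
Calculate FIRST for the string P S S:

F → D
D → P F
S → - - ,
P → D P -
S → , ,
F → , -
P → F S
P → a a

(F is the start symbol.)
FIRST sets of the non-terminals involved (from the grammar, by fixed-point iteration):
  FIRST(P) = { ',', 'a' }

To compute FIRST(P S S), process the symbols left to right:
Symbol P is a non-terminal. Add FIRST(P) \ {ε} = { ',', 'a' }
P is not nullable (ε ∉ FIRST(P)), so stop here.
FIRST(P S S) = { ',', 'a' }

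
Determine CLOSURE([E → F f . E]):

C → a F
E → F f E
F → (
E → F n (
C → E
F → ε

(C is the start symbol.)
To compute CLOSURE, for each item [A → α.Bβ] where B is a non-terminal, add [B → .γ] for all productions B → γ; repeat for the newly added items until nothing changes.

Start with: [E → F f . E]
  [E → F f . E] has the dot before E: add [E → . F f E], [E → . F n (]
  [E → . F f E] has the dot before F: add [F → . (], [F → .]
No further items can be added.

CLOSURE = { [E → . F f E], [E → . F n (], [E → F f . E], [F → . (], [F → .] }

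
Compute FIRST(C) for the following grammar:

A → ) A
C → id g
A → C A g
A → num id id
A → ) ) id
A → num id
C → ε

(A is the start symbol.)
To compute FIRST(C), examine every production with C on the left-hand side, reading each right-hand side left to right until a non-nullable symbol is reached.

From C → id g:
  - id is a terminal: add 'id' and stop
From C → ε:
  - ε-production, so ε ∈ FIRST(C)

Collecting: FIRST(C) = { 'id', ε }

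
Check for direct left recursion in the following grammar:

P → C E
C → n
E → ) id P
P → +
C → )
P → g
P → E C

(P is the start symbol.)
No direct left recursion

Direct left recursion occurs when N → N α for some non-terminal N (the right-hand side begins with the left-hand side itself).

P → C E: starts with C
C → n: starts with n
E → ) id P: starts with ')'
P → +: starts with '+'
C → ): starts with ')'
P → g: starts with g
P → E C: starts with E

No direct left recursion found.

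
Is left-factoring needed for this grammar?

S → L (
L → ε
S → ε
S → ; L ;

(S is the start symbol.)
No, left-factoring is not needed

Left-factoring is needed when two productions for the same non-terminal
share a common prefix on the right-hand side.

Productions for S:
  S → L (
  S → ε
  S → ; L ;

No common prefixes found.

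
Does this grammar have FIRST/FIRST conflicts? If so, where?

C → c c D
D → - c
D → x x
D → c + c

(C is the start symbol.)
Productions for D:
  D → - c: FIRST = { '-' }
  D → x x: FIRST = { 'x' }
  D → c + c: FIRST = { 'c' }
C has only one production, so no FIRST/FIRST conflict is possible there.

All alternatives of each non-terminal have pairwise disjoint FIRST sets.

Answer: No FIRST/FIRST conflicts.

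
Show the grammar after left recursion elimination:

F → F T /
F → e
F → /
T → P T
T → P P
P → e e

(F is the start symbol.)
F → e F'
F → / F'
F' → T / F'
F' → ε
T → P T
T → P P
P → e e

F is directly left-recursive. The standard transformation for
  A → A α₁ | ... | A α_m | β₁ | ... | β_n
is
  A  → β₁ A' | ... | β_n A'
  A' → α₁ A' | ... | α_m A' | ε

F → e becomes F → e F'
F → / becomes F → / F'
F → F T / becomes F' → T / F'
Add F' → ε

Productions for other non-terminals are unchanged:
  T → P T
  T → P P
  P → e e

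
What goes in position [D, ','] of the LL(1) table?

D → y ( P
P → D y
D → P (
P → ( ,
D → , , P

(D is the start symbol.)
To find M[D, ','], we find productions for D where ',' is in the predict set (PREDICT(N → α) = (FIRST(α) \ {ε}) ∪ (FOLLOW(N) if α ⇒* ε)).

Relevant sets:
  FIRST(P) = { '(', ',', 'y' }

D → y ( P: PREDICT = { 'y' }
D → P (: PREDICT = { '(', ',', 'y' }
  ',' is in predict set, so this production goes in M[D, ',']
D → , , P: PREDICT = { ',' }
  ',' is in predict set, so this production goes in M[D, ',']

M[D, ','] = D → P (, D → , , P  (a multiply-defined cell — the grammar is not LL(1))

Answer: D → P (, D → , , P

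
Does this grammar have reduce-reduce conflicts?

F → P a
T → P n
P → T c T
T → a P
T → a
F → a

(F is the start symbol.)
Augment with F' → F and build the canonical LR(0) collection (I0 = CLOSURE({[F' → . F]}), then GOTO on every symbol after a dot until no new states appear). It has 12 states:
  I0: { [F → . P a], [F → . a], [F' → . F], [P → . T c T], [T → . P n], [T → . a P], [T → . a] }  — shift
  I1: { [F' → F .] }  — accept
  I2: { [F → P . a], [T → P . n] }  — shift
  I3: { [P → T . c T] }  — shift
  I4: { [F → a .], [P → . T c T], [T → . P n], [T → . a P], [T → . a], [T → a . P], [T → a .] }  — shift, 2 reduces
  I5: { [T → P . n], [T → a P .] }  — shift, reduce
  I6: { [P → . T c T], [T → . P n], [T → . a P], [T → . a], [T → a . P], [T → a .] }  — shift, reduce
  I7: { [T → P n .] }  — reduce
  I8: { [P → . T c T], [P → T c . T], [T → . P n], [T → . a P], [T → . a] }  — shift
  I9: { [T → P . n] }  — shift
  I10: { [P → T . c T], [P → T c T .] }  — shift, reduce
  I11: { [F → P a .] }  — reduce

I4 contains complete items [F → a .], [T → a .] — reduce-reduce conflict.

Answer: Yes — I4: [F → a .] vs [T → a .]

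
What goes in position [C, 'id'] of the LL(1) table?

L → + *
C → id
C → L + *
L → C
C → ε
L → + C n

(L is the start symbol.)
To find M[C, 'id'], we find productions for C where 'id' is in the predict set (PREDICT(N → α) = (FIRST(α) \ {ε}) ∪ (FOLLOW(N) if α ⇒* ε)).

Relevant sets:
  FIRST(L) = { '+', 'id', ε }
  FOLLOW(C) = { $, '+', 'n' }

C → id: PREDICT = { 'id' }
  'id' is in predict set, so this production goes in M[C, 'id']
C → L + *: PREDICT = { '+', 'id' }
  'id' is in predict set, so this production goes in M[C, 'id']
C → ε: PREDICT = { $, '+', 'n' }

M[C, 'id'] = C → id, C → L + *  (a multiply-defined cell — the grammar is not LL(1))

Answer: C → id, C → L + *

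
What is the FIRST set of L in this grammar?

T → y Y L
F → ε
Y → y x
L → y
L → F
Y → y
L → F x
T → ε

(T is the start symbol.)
{ 'x', 'y', ε }

FIRST sets of the other non-terminals involved (by the same procedure, iterated to a fixed point):
  FIRST(F) = { ε }

From L → y:
  - y is a terminal: add 'y' and stop
From L → F:
  - F is a non-terminal: add FIRST(F) \ {ε} = { }
    F is nullable and nothing follows, so the whole right-hand side can vanish: ε ∈ FIRST(L)
From L → F x:
  - F is a non-terminal: add FIRST(F) \ {ε} = { }
    F is nullable, so continue to the next symbol
  - x is a terminal: add 'x' and stop

Collecting: FIRST(L) = { 'x', 'y', ε }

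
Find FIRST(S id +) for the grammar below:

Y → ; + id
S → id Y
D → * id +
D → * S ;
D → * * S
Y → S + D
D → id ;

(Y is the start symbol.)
FIRST sets of the non-terminals involved (from the grammar, by fixed-point iteration):
  FIRST(S) = { 'id' }

To compute FIRST(S id +), process the symbols left to right:
Symbol S is a non-terminal. Add FIRST(S) \ {ε} = { 'id' }
S is not nullable (ε ∉ FIRST(S)), so stop here.
FIRST(S id +) = { 'id' }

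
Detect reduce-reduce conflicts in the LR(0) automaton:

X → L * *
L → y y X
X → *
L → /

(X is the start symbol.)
A reduce-reduce conflict occurs when an LR(0) state has two complete items [A → α .] and [B → β .] — both call for a reduction, and with no lookahead the parser cannot choose between them.

Augment with X' → X and build the canonical LR(0) collection (I0 = CLOSURE({[X' → . X]}), then GOTO on every symbol after a dot until no new states appear). It has 10 states:
  I0: { [L → . /], [L → . y y X], [X → . *], [X → . L * *], [X' → . X] }  — shift
  I1: { [X → * .] }  — reduce
  I2: { [L → / .] }  — reduce
  I3: { [X → L . * *] }  — shift
  I4: { [X' → X .] }  — accept
  I5: { [L → y . y X] }  — shift
  I6: { [L → . /], [L → . y y X], [L → y y . X], [X → . *], [X → . L * *] }  — shift
  I7: { [L → y y X .] }  — reduce
  I8: { [X → L * . *] }  — shift
  I9: { [X → L * * .] }  — reduce

No state contains more than one complete item.

Answer: No reduce-reduce conflicts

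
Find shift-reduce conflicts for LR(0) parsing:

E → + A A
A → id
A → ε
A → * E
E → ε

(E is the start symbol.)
Yes — I0: [E → .] vs [E → . + A A]; I1: [A → .] vs [A → . * E]; I3: [E → .] vs [E → . + A A]; I4: [A → .] vs [A → . * E]

A shift-reduce conflict occurs when an LR(0) state has both:
  - a complete (reduce) item [A → α .] (dot at the end), and
  - a shift item [B → β . c γ] (dot before a terminal).

Augment with E' → E and build the canonical LR(0) collection (I0 = CLOSURE({[E' → . E]}), then GOTO on every symbol after a dot until no new states appear). It has 8 states:
  I0: { [E → . + A A], [E → .], [E' → . E] }  — shift, reduce
  I1: { [A → . * E], [A → . id], [A → .], [E → + . A A] }  — shift, reduce
  I2: { [E' → E .] }  — accept
  I3: { [A → * . E], [E → . + A A], [E → .] }  — shift, reduce
  I4: { [A → . * E], [A → . id], [A → .], [E → + A . A] }  — shift, reduce
  I5: { [A → id .] }  — reduce
  I6: { [E → + A A .] }  — reduce
  I7: { [A → * E .] }  — reduce

I0 contains reduce item [E → .] and shift item [E → . + A A] — shift-reduce conflict.
I1 contains reduce item [A → .] and shift items [A → . * E], [A → . id] — shift-reduce conflict.
I3 contains reduce item [E → .] and shift item [E → . + A A] — shift-reduce conflict.
I4 contains reduce item [A → .] and shift items [A → . * E], [A → . id] — shift-reduce conflict.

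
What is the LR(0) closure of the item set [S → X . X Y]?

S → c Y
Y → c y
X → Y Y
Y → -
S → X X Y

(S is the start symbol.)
{ [S → X . X Y], [X → . Y Y], [Y → . -], [Y → . c y] }

Start with: [S → X . X Y]
  [S → X . X Y] has the dot before X: add [X → . Y Y]
  [X → . Y Y] has the dot before Y: add [Y → . c y], [Y → . -]
No further items can be added.

CLOSURE = { [S → X . X Y], [X → . Y Y], [Y → . -], [Y → . c y] }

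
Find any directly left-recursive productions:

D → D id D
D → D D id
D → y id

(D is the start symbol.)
Yes, D is left-recursive

Direct left recursion occurs when N → N α for some non-terminal N (the right-hand side begins with the left-hand side itself).

D → D id D: LEFT RECURSIVE (starts with D)
D → D D id: LEFT RECURSIVE (starts with D)
D → y id: starts with y

The grammar has direct left recursion on: D.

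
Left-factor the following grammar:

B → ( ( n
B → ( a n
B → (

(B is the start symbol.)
Left-factoring transforms A → αβ₁ | αβ₂ into A → αA' and A' → β₁ | β₂
(α is the longest common prefix among the alternatives). Repeat until
no nonterminal has two alternatives with a common prefix.

Round 1: B has alternatives sharing prefix '('. Introduce B': B → ( B'
  Add: B' → ( n
  Add: B' → a n
  Add: B' → ε

No remaining common prefixes — done.

Resulting grammar:
B → ( B'
B' → ( n
B' → a n
B' → ε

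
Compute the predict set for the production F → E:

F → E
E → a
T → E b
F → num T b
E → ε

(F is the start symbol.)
PREDICT(F → E) = (FIRST(RHS) \ {ε}) ∪ (FOLLOW(F) if ε ∈ FIRST(RHS), i.e. RHS ⇒* ε)
FIRST(E) = { 'a', ε }
FIRST(E) = { 'a', ε }
ε ∈ FIRST(E) (the right-hand side is nullable), so add FOLLOW(F) = { $ }
PREDICT(F → E) = { $, 'a' }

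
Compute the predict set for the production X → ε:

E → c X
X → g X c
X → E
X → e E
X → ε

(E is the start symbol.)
{ $, 'c' }

PREDICT(X → ε) = (FIRST(RHS) \ {ε}) ∪ (FOLLOW(X) if ε ∈ FIRST(RHS), i.e. RHS ⇒* ε)
The right-hand side is ε (FIRST(ε) = { ε }), so the predict set is FOLLOW(X) = { $, 'c' }
PREDICT(X → ε) = { $, 'c' }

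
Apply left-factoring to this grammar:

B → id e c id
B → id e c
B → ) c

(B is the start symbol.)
Left-factoring transforms A → αβ₁ | αβ₂ into A → αA' and A' → β₁ | β₂
(α is the longest common prefix among the alternatives). Repeat until
no nonterminal has two alternatives with a common prefix.

Round 1: B has alternatives sharing prefix 'id e c'. Introduce B': B → id e c B'
  Add: B' → id
  Add: B' → ε

No remaining common prefixes — done.

Resulting grammar:
B → id e c B'
B' → id
B' → ε
B → ) c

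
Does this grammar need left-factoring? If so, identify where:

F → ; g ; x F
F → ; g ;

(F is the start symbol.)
Left-factoring is needed when two productions for the same non-terminal
share a common prefix on the right-hand side.

Productions for F:
  F → ; g ; x F
  F → ; g ;

Found common prefix '; g ;' in productions for F

Answer: Yes, F has productions with common prefix '; g ;'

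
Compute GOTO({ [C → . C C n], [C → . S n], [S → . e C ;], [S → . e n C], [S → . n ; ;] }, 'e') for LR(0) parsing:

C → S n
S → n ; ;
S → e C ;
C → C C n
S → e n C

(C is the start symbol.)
{ [C → . C C n], [C → . S n], [S → . e C ;], [S → . e n C], [S → . n ; ;], [S → e . C ;], [S → e . n C] }

GOTO(I, 'e') = CLOSURE({ [A → αX.β] : [A → α.Xβ] ∈ I, X = 'e' })

Items with dot before 'e', with the dot advanced:
  [S → . e C ;] → [S → e . C ;]
  [S → . e n C] → [S → e . n C]
Closure of the advanced items:
  [S → e . C ;] has the dot before C: add [C → . S n], [C → . C C n]
  [C → . S n] has the dot before S: add [S → . n ; ;], [S → . e C ;], [S → . e n C]

GOTO = { [C → . C C n], [C → . S n], [S → . e C ;], [S → . e n C], [S → . n ; ;], [S → e . C ;], [S → e . n C] }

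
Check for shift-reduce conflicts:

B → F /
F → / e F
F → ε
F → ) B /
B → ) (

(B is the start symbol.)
Yes — I0: [F → .] vs [B → . ) (]; I1: [F → .] vs [B → . ) (]; I6: [F → .] vs [F → . ) B /]; I7: [F → .] vs [B → . ) (]

A shift-reduce conflict occurs when an LR(0) state has both:
  - a complete (reduce) item [A → α .] (dot at the end), and
  - a shift item [B → β . c γ] (dot before a terminal).

Augment with B' → B and build the canonical LR(0) collection (I0 = CLOSURE({[B' → . B]}), then GOTO on every symbol after a dot until no new states appear). It has 12 states:
  I0: { [B → . ) (], [B → . F /], [B' → . B], [F → . ) B /], [F → . / e F], [F → .] }  — shift, reduce
  I1: { [B → ) . (], [B → . ) (], [B → . F /], [F → ) . B /], [F → . ) B /], [F → . / e F], [F → .] }  — shift, reduce
  I2: { [F → / . e F] }  — shift
  I3: { [B' → B .] }  — accept
  I4: { [B → F . /] }  — shift
  I5: { [B → F / .] }  — reduce
  I6: { [F → . ) B /], [F → . / e F], [F → .], [F → / e . F] }  — shift, reduce
  I7: { [B → . ) (], [B → . F /], [F → ) . B /], [F → . ) B /], [F → . / e F], [F → .] }  — shift, reduce
  I8: { [F → / e F .] }  — reduce
  I9: { [F → ) B . /] }  — shift
  I10: { [F → ) B / .] }  — reduce
  I11: { [B → ) ( .] }  — reduce

I0 contains reduce item [F → .] and shift items [B → . ) (], [F → . ) B /], [F → . / e F] — shift-reduce conflict.
I1 contains reduce item [F → .] and shift items [B → . ) (], [B → ) . (], [F → . ) B /], [F → . / e F] — shift-reduce conflict.
I6 contains reduce item [F → .] and shift items [F → . ) B /], [F → . / e F] — shift-reduce conflict.
I7 contains reduce item [F → .] and shift items [B → . ) (], [F → . ) B /], [F → . / e F] — shift-reduce conflict.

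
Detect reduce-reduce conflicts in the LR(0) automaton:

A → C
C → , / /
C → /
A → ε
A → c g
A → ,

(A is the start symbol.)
A reduce-reduce conflict occurs when an LR(0) state has two complete items [A → α .] and [B → β .] — both call for a reduction, and with no lookahead the parser cannot choose between them.

Augment with A' → A and build the canonical LR(0) collection (I0 = CLOSURE({[A' → . A]}), then GOTO on every symbol after a dot until no new states appear). It has 9 states:
  I0: { [A → . ,], [A → . C], [A → . c g], [A → .], [A' → . A], [C → . , / /], [C → . /] }  — shift, reduce
  I1: { [A → , .], [C → , . / /] }  — shift, reduce
  I2: { [C → / .] }  — reduce
  I3: { [A' → A .] }  — accept
  I4: { [A → C .] }  — reduce
  I5: { [A → c . g] }  — shift
  I6: { [A → c g .] }  — reduce
  I7: { [C → , / . /] }  — shift
  I8: { [C → , / / .] }  — reduce

No state contains more than one complete item.

Answer: No reduce-reduce conflicts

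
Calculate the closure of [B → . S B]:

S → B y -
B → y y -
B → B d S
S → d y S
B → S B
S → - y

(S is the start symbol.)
{ [B → . B d S], [B → . S B], [B → . y y -], [S → . - y], [S → . B y -], [S → . d y S] }

To compute CLOSURE, for each item [A → α.Bβ] where B is a non-terminal, add [B → .γ] for all productions B → γ; repeat for the newly added items until nothing changes.

Start with: [B → . S B]
  [B → . S B] has the dot before S: add [S → . B y -], [S → . d y S], [S → . - y]
  [S → . B y -] has the dot before B: add [B → . y y -], [B → . B d S]
No further items can be added.

CLOSURE = { [B → . B d S], [B → . S B], [B → . y y -], [S → . - y], [S → . B y -], [S → . d y S] }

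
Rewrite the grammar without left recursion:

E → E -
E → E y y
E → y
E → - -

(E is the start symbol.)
E → y E'
E → - - E'
E' → - E'
E' → y y E'
E' → ε

E is directly left-recursive. The standard transformation for
  A → A α₁ | ... | A α_m | β₁ | ... | β_n
is
  A  → β₁ A' | ... | β_n A'
  A' → α₁ A' | ... | α_m A' | ε

E → y becomes E → y E'
E → - - becomes E → - - E'
E → E - becomes E' → - E'
E → E y y becomes E' → y y E'
Add E' → ε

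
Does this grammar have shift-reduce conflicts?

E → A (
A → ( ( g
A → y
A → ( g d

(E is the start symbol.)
Augment with E' → E and build the canonical LR(0) collection (I0 = CLOSURE({[E' → . E]}), then GOTO on every symbol after a dot until no new states appear). It has 10 states:
  I0: { [A → . ( ( g], [A → . ( g d], [A → . y], [E → . A (], [E' → . E] }  — shift
  I1: { [A → ( . ( g], [A → ( . g d] }  — shift
  I2: { [E → A . (] }  — shift
  I3: { [E' → E .] }  — accept
  I4: { [A → y .] }  — reduce
  I5: { [E → A ( .] }  — reduce
  I6: { [A → ( ( . g] }  — shift
  I7: { [A → ( g . d] }  — shift
  I8: { [A → ( g d .] }  — reduce
  I9: { [A → ( ( g .] }  — reduce

No state contains both a complete item and a shift item.

Answer: No shift-reduce conflicts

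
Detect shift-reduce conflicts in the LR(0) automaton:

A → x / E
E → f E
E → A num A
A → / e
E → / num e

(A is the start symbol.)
A shift-reduce conflict occurs when an LR(0) state has both:
  - a complete (reduce) item [A → α .] (dot at the end), and
  - a shift item [B → β . c γ] (dot before a terminal).

Augment with A' → A and build the canonical LR(0) collection (I0 = CLOSURE({[A' → . A]}), then GOTO on every symbol after a dot until no new states appear). It has 15 states:
  I0: { [A → . / e], [A → . x / E], [A' → . A] }  — shift
  I1: { [A → / . e] }  — shift
  I2: { [A' → A .] }  — accept
  I3: { [A → x . / E] }  — shift
  I4: { [A → . / e], [A → . x / E], [A → x / . E], [E → . / num e], [E → . A num A], [E → . f E] }  — shift
  I5: { [A → / . e], [E → / . num e] }  — shift
  I6: { [E → A . num A] }  — shift
  I7: { [A → x / E .] }  — reduce
  I8: { [A → . / e], [A → . x / E], [E → . / num e], [E → . A num A], [E → . f E], [E → f . E] }  — shift
  I9: { [E → f E .] }  — reduce
  I10: { [A → . / e], [A → . x / E], [E → A num . A] }  — shift
  I11: { [E → A num A .] }  — reduce
  I12: { [A → / e .] }  — reduce
  I13: { [E → / num . e] }  — shift
  I14: { [E → / num e .] }  — reduce

No state contains both a complete item and a shift item.

Answer: No shift-reduce conflicts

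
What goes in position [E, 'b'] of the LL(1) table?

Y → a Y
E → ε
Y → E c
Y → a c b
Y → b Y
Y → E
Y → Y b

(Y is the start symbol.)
E → ε

To find M[E, 'b'], we find productions for E where 'b' is in the predict set (PREDICT(N → α) = (FIRST(α) \ {ε}) ∪ (FOLLOW(N) if α ⇒* ε)).

Relevant sets:
  FOLLOW(E) = { $, 'b', 'c' }

E → ε: PREDICT = { $, 'b', 'c' }
  'b' is in predict set, so this production goes in M[E, 'b']

M[E, 'b'] = E → ε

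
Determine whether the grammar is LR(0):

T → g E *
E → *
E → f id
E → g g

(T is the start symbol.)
A grammar is LR(0) if no state in the canonical LR(0) collection has:
  - both a shift item (dot before a terminal) and a complete item (shift-reduce conflict), or
  - two or more complete items (reduce-reduce conflict; the accept item [T' → T .] counts as a complete item here).

Augment with T' → T and build the canonical LR(0) collection (I0 = CLOSURE({[T' → . T]}), then GOTO on every symbol after a dot until no new states appear). It has 10 states:
  I0: { [T → . g E *], [T' → . T] }  — shift
  I1: { [T' → T .] }  — accept
  I2: { [E → . *], [E → . f id], [E → . g g], [T → g . E *] }  — shift
  I3: { [E → * .] }  — reduce
  I4: { [T → g E . *] }  — shift
  I5: { [E → f . id] }  — shift
  I6: { [E → g . g] }  — shift
  I7: { [E → g g .] }  — reduce
  I8: { [E → f id .] }  — reduce
  I9: { [T → g E * .] }  — reduce

Every state is either a pure shift/goto state or contains exactly one complete item and nothing to shift — no conflicts. The grammar is LR(0).

Answer: Yes, the grammar is LR(0)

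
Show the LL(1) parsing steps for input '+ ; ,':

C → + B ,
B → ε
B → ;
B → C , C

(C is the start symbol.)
LL(1) parsing maintains a stack (initially the start symbol over $) and the input. At each step: if the stack top is a terminal, match it against the current input token; if it is a non-terminal N, replace it with the RHS of M[N, lookahead] (the unique production whose predict set contains the lookahead).

Stack is shown with the top on the left.

Stack    Input    Action
------------------------
C $      + ; , $  output C → + B ,
+ B , $  + ; , $  match '+'
B , $    ; , $    output B → ;
; , $    ; , $    match ';'
, $      , $      match ','
$        $        accept

The string is accepted.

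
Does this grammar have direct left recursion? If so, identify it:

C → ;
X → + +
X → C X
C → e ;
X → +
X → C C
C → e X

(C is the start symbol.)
No direct left recursion

Direct left recursion occurs when N → N α for some non-terminal N (the right-hand side begins with the left-hand side itself).

C → ;: starts with ';'
X → + +: starts with '+'
X → C X: starts with C
C → e ;: starts with e
X → +: starts with '+'
X → C C: starts with C
C → e X: starts with e

No direct left recursion found.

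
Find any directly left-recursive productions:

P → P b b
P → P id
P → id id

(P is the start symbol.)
P → P b b: LEFT RECURSIVE (starts with P)
P → P id: LEFT RECURSIVE (starts with P)
P → id id: starts with id

The grammar has direct left recursion on: P.

Answer: Yes, P is left-recursive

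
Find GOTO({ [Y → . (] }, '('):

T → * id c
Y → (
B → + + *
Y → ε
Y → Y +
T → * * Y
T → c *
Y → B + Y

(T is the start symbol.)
{ [Y → ( .] }

GOTO(I, '(') = CLOSURE({ [A → αX.β] : [A → α.Xβ] ∈ I, X = '(' })

Items with dot before '(', with the dot advanced:
  [Y → . (] → [Y → ( .]
Closure adds nothing (no advanced item has the dot before a non-terminal).

GOTO = { [Y → ( .] }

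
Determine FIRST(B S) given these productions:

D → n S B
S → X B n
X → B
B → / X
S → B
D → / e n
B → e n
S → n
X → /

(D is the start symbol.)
FIRST sets of the non-terminals involved (from the grammar, by fixed-point iteration):
  FIRST(B) = { '/', 'e' }

To compute FIRST(B S), process the symbols left to right:
Symbol B is a non-terminal. Add FIRST(B) \ {ε} = { '/', 'e' }
B is not nullable (ε ∉ FIRST(B)), so stop here.
FIRST(B S) = { '/', 'e' }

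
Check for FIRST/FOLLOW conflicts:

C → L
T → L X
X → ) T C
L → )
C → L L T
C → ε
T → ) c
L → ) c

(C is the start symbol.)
Yes. C → L with FOLLOW(C) on { ')' }; C → L L T with FOLLOW(C) on { ')' }

A FIRST/FOLLOW conflict occurs when a non-terminal N has a nullable alternative N → β (β ⇒* ε) and another alternative N → α with FIRST(α) ∩ FOLLOW(N) ≠ ∅: on such a lookahead the parser cannot decide between expanding α and letting N vanish via β.

Nullable non-terminals: C.
FIRST sets used below: FIRST(L) = { ')' }

C: nullable alternative(s) C → ε; FOLLOW(C) = { $, ')' }
  C → L: FIRST \ {ε} = { ')' } — overlaps FOLLOW(C) on { ')' }: CONFLICT
  C → L L T: FIRST \ {ε} = { ')' } — overlaps FOLLOW(C) on { ')' }: CONFLICT
  C → ε: FIRST \ {ε} = { } — this is the only nullable alternative, skip

L, T, X have no nullable alternative, so no FIRST/FOLLOW check is needed there.

So the grammar has 2 FIRST/FOLLOW conflicts (marked CONFLICT above).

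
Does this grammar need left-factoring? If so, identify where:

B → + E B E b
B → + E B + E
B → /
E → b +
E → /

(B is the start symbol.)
Left-factoring is needed when two productions for the same non-terminal
share a common prefix on the right-hand side.

Productions for B:
  B → + E B E b
  B → + E B + E
  B → /
Productions for E:
  E → b +
  E → /

Found common prefix '+ E B' in productions for B

Answer: Yes, B has productions with common prefix '+ E B'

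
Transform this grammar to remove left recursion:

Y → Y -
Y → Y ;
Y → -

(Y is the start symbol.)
Y is directly left-recursive. The standard transformation for
  A → A α₁ | ... | A α_m | β₁ | ... | β_n
is
  A  → β₁ A' | ... | β_n A'
  A' → α₁ A' | ... | α_m A' | ε

Y → - becomes Y → - Y'
Y → Y - becomes Y' → - Y'
Y → Y ; becomes Y' → ; Y'
Add Y' → ε

Resulting grammar:
Y → - Y'
Y' → - Y'
Y' → ; Y'
Y' → ε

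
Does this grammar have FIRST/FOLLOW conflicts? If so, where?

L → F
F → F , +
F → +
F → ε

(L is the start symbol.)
Nullable non-terminals: F, L.
FIRST sets used below: FIRST(F) = { '+', ',', ε }

F: nullable alternative(s) F → ε; FOLLOW(F) = { $, ',' }
  F → F , +: FIRST \ {ε} = { '+', ',' } — overlaps FOLLOW(F) on { ',' }: CONFLICT
  F → +: FIRST \ {ε} = { '+' } — disjoint from FOLLOW(F)
  F → ε: FIRST \ {ε} = { } — this is the only nullable alternative, skip
L has a nullable alternative but only one production, so nothing to check.

So the grammar has 1 FIRST/FOLLOW conflict (marked CONFLICT above).

Answer: Yes. F → F ',' '+' with FOLLOW(F) on { ',' }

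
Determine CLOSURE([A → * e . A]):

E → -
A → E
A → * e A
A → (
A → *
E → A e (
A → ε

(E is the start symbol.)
Start with: [A → * e . A]
  [A → * e . A] has the dot before A: add [A → . E], [A → . * e A], [A → . (], [A → . *], [A → .]
  [A → . E] has the dot before E: add [E → . -], [E → . A e (]
No further items can be added.

CLOSURE = { [A → * e . A], [A → . (], [A → . * e A], [A → . *], [A → . E], [A → .], [E → . -], [E → . A e (] }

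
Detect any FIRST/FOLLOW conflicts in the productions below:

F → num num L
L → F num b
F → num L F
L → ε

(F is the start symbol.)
A FIRST/FOLLOW conflict occurs when a non-terminal N has a nullable alternative N → β (β ⇒* ε) and another alternative N → α with FIRST(α) ∩ FOLLOW(N) ≠ ∅: on such a lookahead the parser cannot decide between expanding α and letting N vanish via β.

Nullable non-terminals: L.
FIRST sets used below: FIRST(F) = { 'num' }

L: nullable alternative(s) L → ε; FOLLOW(L) = { $, 'num' }
  L → F num b: FIRST \ {ε} = { 'num' } — overlaps FOLLOW(L) on { 'num' }: CONFLICT
  L → ε: FIRST \ {ε} = { } — this is the only nullable alternative, skip

F has no nullable alternative, so no FIRST/FOLLOW check is needed there.

So the grammar has 1 FIRST/FOLLOW conflict (marked CONFLICT above).

Answer: Yes. L → F num b with FOLLOW(L) on { 'num' }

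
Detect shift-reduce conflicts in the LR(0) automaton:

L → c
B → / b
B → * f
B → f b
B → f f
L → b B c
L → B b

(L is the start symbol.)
No shift-reduce conflicts

Augment with L' → L and build the canonical LR(0) collection (I0 = CLOSURE({[L' → . L]}), then GOTO on every symbol after a dot until no new states appear). It has 15 states:
  I0: { [B → . * f], [B → . / b], [B → . f b], [B → . f f], [L → . B b], [L → . b B c], [L → . c], [L' → . L] }  — shift
  I1: { [B → * . f] }  — shift
  I2: { [B → / . b] }  — shift
  I3: { [L → B . b] }  — shift
  I4: { [L' → L .] }  — accept
  I5: { [B → . * f], [B → . / b], [B → . f b], [B → . f f], [L → b . B c] }  — shift
  I6: { [L → c .] }  — reduce
  I7: { [B → f . b], [B → f . f] }  — shift
  I8: { [B → f b .] }  — reduce
  I9: { [B → f f .] }  — reduce
  I10: { [L → b B . c] }  — shift
  I11: { [L → b B c .] }  — reduce
  I12: { [L → B b .] }  — reduce
  I13: { [B → / b .] }  — reduce
  I14: { [B → * f .] }  — reduce

No state contains both a complete item and a shift item.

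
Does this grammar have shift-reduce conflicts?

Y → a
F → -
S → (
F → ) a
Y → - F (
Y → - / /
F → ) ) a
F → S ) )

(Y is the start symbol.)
No shift-reduce conflicts

Augment with Y' → Y and build the canonical LR(0) collection (I0 = CLOSURE({[Y' → . Y]}), then GOTO on every symbol after a dot until no new states appear). It has 17 states:
  I0: { [Y → . - / /], [Y → . - F (], [Y → . a], [Y' → . Y] }  — shift
  I1: { [F → . ) ) a], [F → . ) a], [F → . -], [F → . S ) )], [S → . (], [Y → - . / /], [Y → - . F (] }  — shift
  I2: { [Y' → Y .] }  — accept
  I3: { [Y → a .] }  — reduce
  I4: { [S → ( .] }  — reduce
  I5: { [F → ) . ) a], [F → ) . a] }  — shift
  I6: { [F → - .] }  — reduce
  I7: { [Y → - / . /] }  — shift
  I8: { [Y → - F . (] }  — shift
  I9: { [F → S . ) )] }  — shift
  I10: { [F → S ) . )] }  — shift
  I11: { [F → S ) ) .] }  — reduce
  I12: { [Y → - F ( .] }  — reduce
  I13: { [Y → - / / .] }  — reduce
  I14: { [F → ) ) . a] }  — shift
  I15: { [F → ) a .] }  — reduce
  I16: { [F → ) ) a .] }  — reduce

No state contains both a complete item and a shift item.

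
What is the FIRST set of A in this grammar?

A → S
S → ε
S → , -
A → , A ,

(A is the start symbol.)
To compute FIRST(A), examine every production with A on the left-hand side, reading each right-hand side left to right until a non-nullable symbol is reached.

FIRST sets of the other non-terminals involved (by the same procedure, iterated to a fixed point):
  FIRST(S) = { ',', ε }

From A → S:
  - S is a non-terminal: add FIRST(S) \ {ε} = { ',' }
    S is nullable and nothing follows, so the whole right-hand side can vanish: ε ∈ FIRST(A)
From A → , A ,:
  - ',' is a terminal: add ',' and stop

Collecting: FIRST(A) = { ',', ε }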